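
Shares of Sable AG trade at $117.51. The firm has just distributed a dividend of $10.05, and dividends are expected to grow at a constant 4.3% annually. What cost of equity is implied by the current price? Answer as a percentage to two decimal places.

13.22%

Rearranging the constant-growth DDM: r = D₁/P₀ + g.
D₁ = 10.05 × (1 + 0.043) = 10.4822.
r = 10.4822 / 117.51 + 0.043 = 0.08920 + 0.043 = 0.13220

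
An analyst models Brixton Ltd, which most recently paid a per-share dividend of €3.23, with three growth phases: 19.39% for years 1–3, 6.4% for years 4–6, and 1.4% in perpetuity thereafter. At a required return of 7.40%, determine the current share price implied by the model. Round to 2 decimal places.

€97.99

Three-stage DDM. Project D₁…D_6; terminal Gordon value at t=6 with g = 0.014; discount at r = 0.074.
D_1 = 3.8563
D_2 = 4.6040
D_3 = 5.4968
D_4 = 5.8485
D_5 = 6.2229
D_6 = 6.6211
TV_6 = 6.7138/(0.074−0.014) = 111.8969
P₀ = Σ Dₜ/(1+r)ᵗ + TV_6/(1+r)^6 = 97.9947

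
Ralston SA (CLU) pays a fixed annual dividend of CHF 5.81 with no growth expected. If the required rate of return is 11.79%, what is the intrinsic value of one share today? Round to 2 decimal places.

CHF 49.28

Zero-growth DDM (perpetuity): P₀ = D/r = 5.81 / 0.1179 = 49.2791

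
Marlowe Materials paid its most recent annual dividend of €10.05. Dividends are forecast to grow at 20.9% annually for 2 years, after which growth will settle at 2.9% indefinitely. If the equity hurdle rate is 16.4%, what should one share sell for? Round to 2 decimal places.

€103.92

Two-stage DDM. Project D₁…D_2 at 0.209, terminal growth 0.029, discount at r = 0.164.
D_1 = 12.1505
D_2 = 14.6899
Terminal value at t=2: TV = D_3/(r−g) = 15.1159/(0.164−0.029) = 111.9696
P₀ = 12.1505/(1+0.164)^1 + 14.6899/(1+0.164)^2 + 111.9696/(1+0.164)^2 = 103.9214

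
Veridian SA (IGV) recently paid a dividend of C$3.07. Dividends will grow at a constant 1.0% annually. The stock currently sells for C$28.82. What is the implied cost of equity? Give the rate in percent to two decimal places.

Rearranging the constant-growth DDM: r = D₁/P₀ + g.
D₁ = 3.07 × (1 + 0.01) = 3.1007.
r = 3.1007 / 28.82 + 0.01 = 0.10759 + 0.01 = 0.11759

11.76%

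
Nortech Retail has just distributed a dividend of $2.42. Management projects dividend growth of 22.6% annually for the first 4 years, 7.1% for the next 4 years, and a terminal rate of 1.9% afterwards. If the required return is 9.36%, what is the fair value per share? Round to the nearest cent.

$75.53

Three-stage DDM. Project D₁…D_8; terminal Gordon value at t=8 with g = 0.019; discount at r = 0.0936.
D_1 = 2.9669
D_2 = 3.6374
D_3 = 4.4595
D_4 = 5.4674
D_5 = 5.8555
D_6 = 6.2713
D_7 = 6.7165
D_8 = 7.1934
TV_8 = 7.3301/(0.0936−0.019) = 98.2586
P₀ = Σ Dₜ/(1+r)ᵗ + TV_8/(1+r)^8 = 75.5315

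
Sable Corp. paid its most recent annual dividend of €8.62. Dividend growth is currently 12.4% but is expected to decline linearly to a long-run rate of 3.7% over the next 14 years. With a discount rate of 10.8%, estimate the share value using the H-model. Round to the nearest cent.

H-model: P₀ = D₀[(1+g_L) + H(g_S−g_L)]/(r−g_L), with H = 14/2 = 7.
P₀ = 8.62 × [(1+0.037) + 7×(0.124−0.037)] / (0.108−0.037)
   = 8.62 × 1.6460 / 0.071 = 199.8383

€199.84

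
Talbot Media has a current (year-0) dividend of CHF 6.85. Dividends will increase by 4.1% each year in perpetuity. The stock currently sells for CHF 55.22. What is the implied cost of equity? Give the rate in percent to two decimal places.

Rearranging the constant-growth DDM: r = D₁/P₀ + g.
D₁ = 6.85 × (1 + 0.041) = 7.1308.
r = 7.1308 / 55.22 + 0.041 = 0.12914 + 0.041 = 0.17014

17.01%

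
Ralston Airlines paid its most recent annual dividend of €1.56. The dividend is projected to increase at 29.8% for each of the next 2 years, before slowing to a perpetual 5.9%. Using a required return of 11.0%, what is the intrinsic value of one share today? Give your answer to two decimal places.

Two-stage DDM. Project D₁…D_2 at 0.298, terminal growth 0.059, discount at r = 0.11.
D_1 = 2.0249
D_2 = 2.6283
Terminal value at t=2: TV = D_3/(r−g) = 2.7834/(0.11−0.059) = 54.5758
P₀ = 2.0249/(1+0.11)^1 + 2.6283/(1+0.11)^2 + 54.5758/(1+0.11)^2 = 48.2523

€48.25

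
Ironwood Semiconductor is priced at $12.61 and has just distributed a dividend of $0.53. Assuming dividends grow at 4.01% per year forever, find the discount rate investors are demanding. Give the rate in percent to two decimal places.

8.38%

Rearranging the constant-growth DDM: r = D₁/P₀ + g.
D₁ = 0.53 × (1 + 0.0401) = 0.5513.
r = 0.5513 / 12.61 + 0.0401 = 0.04372 + 0.0401 = 0.08382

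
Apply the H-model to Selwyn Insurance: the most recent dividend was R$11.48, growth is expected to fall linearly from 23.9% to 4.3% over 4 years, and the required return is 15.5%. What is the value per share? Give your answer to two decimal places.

R$147.09

H-model: P₀ = D₀[(1+g_L) + H(g_S−g_L)]/(r−g_L), with H = 4/2 = 2.
P₀ = 11.48 × [(1+0.043) + 2×(0.239−0.043)] / (0.155−0.043)
   = 11.48 × 1.4350 / 0.112 = 147.0875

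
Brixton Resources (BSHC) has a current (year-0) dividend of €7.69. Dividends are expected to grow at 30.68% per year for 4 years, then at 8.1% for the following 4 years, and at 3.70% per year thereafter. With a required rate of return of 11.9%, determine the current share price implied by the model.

€256.08

Three-stage DDM. Project D₁…D_8; terminal Gordon value at t=8 with g = 0.037; discount at r = 0.119.
D_1 = 10.0493
D_2 = 13.1324
D_3 = 17.1614
D_4 = 22.4266
D_5 = 24.2431
D_6 = 26.2068
D_7 = 28.3296
D_8 = 30.6243
TV_8 = 31.7574/(0.119−0.037) = 387.2849
P₀ = Σ Dₜ/(1+r)ᵗ + TV_8/(1+r)^8 = 256.0784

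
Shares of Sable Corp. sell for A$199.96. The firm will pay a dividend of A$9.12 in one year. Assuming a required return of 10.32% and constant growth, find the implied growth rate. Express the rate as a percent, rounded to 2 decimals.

From P₀ = D₁/(r − g), the implied growth is g = r − D₁/P₀.
g = 0.1032 − 9.12/199.96 = 0.1032 − 0.04561 = 0.05759

5.76%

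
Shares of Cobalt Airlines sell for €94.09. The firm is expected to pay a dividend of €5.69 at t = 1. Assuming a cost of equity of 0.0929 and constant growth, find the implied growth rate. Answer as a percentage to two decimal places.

3.24%

From P₀ = D₁/(r − g), the implied growth is g = r − D₁/P₀.
g = 0.0929 − 5.69/94.09 = 0.0929 − 0.06047 = 0.03243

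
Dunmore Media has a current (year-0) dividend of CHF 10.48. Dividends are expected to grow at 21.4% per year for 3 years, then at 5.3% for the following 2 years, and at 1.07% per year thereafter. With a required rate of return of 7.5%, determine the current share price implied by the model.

CHF 297.20

Three-stage DDM. Project D₁…D_5; terminal Gordon value at t=5 with g = 0.0107; discount at r = 0.075.
D_1 = 12.7227
D_2 = 15.4454
D_3 = 18.7507
D_4 = 19.7445
D_5 = 20.7909
TV_5 = 21.0134/(0.075−0.0107) = 326.8025
P₀ = Σ Dₜ/(1+r)ᵗ + TV_5/(1+r)^5 = 297.1979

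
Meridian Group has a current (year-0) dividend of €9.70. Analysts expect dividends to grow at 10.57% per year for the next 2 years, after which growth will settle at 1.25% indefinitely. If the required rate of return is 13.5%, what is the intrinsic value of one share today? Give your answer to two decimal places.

Two-stage DDM. Project D₁…D_2 at 0.1057, terminal growth 0.0125, discount at r = 0.135.
D_1 = 10.7253
D_2 = 11.8590
Terminal value at t=2: TV = D_3/(r−g) = 12.0072/(0.135−0.0125) = 98.0179
P₀ = 10.7253/(1+0.135)^1 + 11.8590/(1+0.135)^2 + 98.0179/(1+0.135)^2 = 94.7428

€94.74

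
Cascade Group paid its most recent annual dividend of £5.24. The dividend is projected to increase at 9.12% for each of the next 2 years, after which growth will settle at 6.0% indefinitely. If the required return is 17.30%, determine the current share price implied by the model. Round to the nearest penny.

Two-stage DDM. Project D₁…D_2 at 0.0912, terminal growth 0.06, discount at r = 0.173.
D_1 = 5.7179
D_2 = 6.2394
Terminal value at t=2: TV = D_3/(r−g) = 6.6137/(0.173−0.06) = 58.5285
P₀ = 5.7179/(1+0.173)^1 + 6.2394/(1+0.173)^2 + 58.5285/(1+0.173)^2 = 51.9467

£51.95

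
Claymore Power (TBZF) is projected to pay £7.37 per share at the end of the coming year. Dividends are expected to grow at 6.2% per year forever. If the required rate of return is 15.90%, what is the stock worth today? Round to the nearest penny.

Gordon growth model: P₀ = D₁/(r − g), with D₁ = 7.37 given directly.
P₀ = 7.3700 / (0.159 − 0.062) = 7.3700 / 0.097 = 75.9794

£75.98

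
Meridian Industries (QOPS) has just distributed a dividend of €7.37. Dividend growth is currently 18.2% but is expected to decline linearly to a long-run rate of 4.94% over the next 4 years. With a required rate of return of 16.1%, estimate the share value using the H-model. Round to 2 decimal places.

€86.82

H-model: P₀ = D₀[(1+g_L) + H(g_S−g_L)]/(r−g_L), with H = 4/2 = 2.
P₀ = 7.37 × [(1+0.0494) + 2×(0.182−0.0494)] / (0.161−0.0494)
   = 7.37 × 1.3146 / 0.1116 = 86.8154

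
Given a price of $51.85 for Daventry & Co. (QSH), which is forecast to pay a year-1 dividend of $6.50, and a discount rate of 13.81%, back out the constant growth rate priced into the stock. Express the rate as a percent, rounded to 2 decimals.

1.27%

From P₀ = D₁/(r − g), the implied growth is g = r − D₁/P₀.
g = 0.1381 − 6.50/51.85 = 0.1381 − 0.12536 = 0.01274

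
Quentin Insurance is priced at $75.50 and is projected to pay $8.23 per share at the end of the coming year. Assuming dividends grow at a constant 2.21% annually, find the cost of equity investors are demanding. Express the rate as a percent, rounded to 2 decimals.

Rearranging the constant-growth DDM: r = D₁/P₀ + g.
r = 8.2300 / 75.50 + 0.0221 = 0.10901 + 0.0221 = 0.13111

13.11%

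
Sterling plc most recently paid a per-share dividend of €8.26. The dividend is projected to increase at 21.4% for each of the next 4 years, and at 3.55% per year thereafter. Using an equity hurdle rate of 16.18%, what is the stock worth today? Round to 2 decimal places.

Two-stage DDM. Project D₁…D_4 at 0.214, terminal growth 0.0355, discount at r = 0.1618.
D_1 = 10.0276
D_2 = 12.1736
D_3 = 14.7787
D_4 = 17.9413
Terminal value at t=4: TV = D_5/(r−g) = 18.5783/(0.1618−0.0355) = 147.0962
P₀ = 10.0276/(1+0.1618)^1 + 12.1736/(1+0.1618)^2 + 14.7787/(1+0.1618)^3 + 17.9413/(1+0.1618)^4 + 147.0962/(1+0.1618)^4 = 117.6594

€117.66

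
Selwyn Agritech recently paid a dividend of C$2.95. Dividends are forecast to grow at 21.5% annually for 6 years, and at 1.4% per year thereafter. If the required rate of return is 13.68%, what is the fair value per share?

Two-stage DDM. Project D₁…D_6 at 0.215, terminal growth 0.014, discount at r = 0.1368.
D_1 = 3.5843
D_2 = 4.3549
D_3 = 5.2912
D_4 = 6.4288
D_5 = 7.8109
D_6 = 9.4903
Terminal value at t=6: TV = D_7/(r−g) = 9.6232/(0.1368−0.014) = 78.3645
P₀ = 3.5843/(1+0.1368)^1 + 4.3549/(1+0.1368)^2 + 5.2912/(1+0.1368)^3 + 6.4288/(1+0.1368)^4 + 7.8109/(1+0.1368)^5 + 9.4903/(1+0.1368)^6 + 78.3645/(1+0.1368)^6 = 58.7942

C$58.79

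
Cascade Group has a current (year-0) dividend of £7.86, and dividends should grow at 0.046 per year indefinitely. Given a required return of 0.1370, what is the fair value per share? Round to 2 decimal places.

Gordon growth model: P₀ = D₁/(r − g). D₁ = 7.86 × (1 + 0.046) = 8.2216.
P₀ = 8.2216 / (0.137 − 0.046) = 8.2216 / 0.091 = 90.3468

£90.35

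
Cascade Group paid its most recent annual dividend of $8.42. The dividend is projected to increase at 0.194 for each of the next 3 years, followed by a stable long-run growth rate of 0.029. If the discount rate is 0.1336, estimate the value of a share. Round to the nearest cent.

$124.84

Two-stage DDM. Project D₁…D_3 at 0.194, terminal growth 0.029, discount at r = 0.1336.
D_1 = 10.0535
D_2 = 12.0039
D_3 = 14.3326
Terminal value at t=3: TV = D_4/(r−g) = 14.7482/(0.1336−0.029) = 140.9966
P₀ = 10.0535/(1+0.1336)^1 + 12.0039/(1+0.1336)^2 + 14.3326/(1+0.1336)^3 + 140.9966/(1+0.1336)^3 = 124.8384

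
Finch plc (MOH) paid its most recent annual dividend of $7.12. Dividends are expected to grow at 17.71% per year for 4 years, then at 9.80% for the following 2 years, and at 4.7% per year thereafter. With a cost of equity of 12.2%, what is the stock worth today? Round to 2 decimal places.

$164.16

Three-stage DDM. Project D₁…D_6; terminal Gordon value at t=6 with g = 0.047; discount at r = 0.122.
D_1 = 8.3810
D_2 = 9.8652
D_3 = 11.6123
D_4 = 13.6689
D_5 = 15.0084
D_6 = 16.4793
TV_6 = 17.2538/(0.122−0.047) = 230.0507
P₀ = Σ Dₜ/(1+r)ᵗ + TV_6/(1+r)^6 = 164.1629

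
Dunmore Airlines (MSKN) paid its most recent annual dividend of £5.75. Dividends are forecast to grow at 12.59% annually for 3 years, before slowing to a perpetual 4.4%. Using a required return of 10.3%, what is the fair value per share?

Two-stage DDM. Project D₁…D_3 at 0.1259, terminal growth 0.044, discount at r = 0.103.
D_1 = 6.4739
D_2 = 7.2890
D_3 = 8.2067
Terminal value at t=3: TV = D_4/(r−g) = 8.5678/(0.103−0.044) = 145.2164
P₀ = 6.4739/(1+0.103)^1 + 7.2890/(1+0.103)^2 + 8.2067/(1+0.103)^3 + 145.2164/(1+0.103)^3 = 126.1917

£126.19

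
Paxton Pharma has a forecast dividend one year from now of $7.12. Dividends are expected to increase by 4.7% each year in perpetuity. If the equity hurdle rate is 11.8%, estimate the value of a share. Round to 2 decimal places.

$100.28

Gordon growth model: P₀ = D₁/(r − g), with D₁ = 7.12 given directly.
P₀ = 7.1200 / (0.118 − 0.047) = 7.1200 / 0.071 = 100.2817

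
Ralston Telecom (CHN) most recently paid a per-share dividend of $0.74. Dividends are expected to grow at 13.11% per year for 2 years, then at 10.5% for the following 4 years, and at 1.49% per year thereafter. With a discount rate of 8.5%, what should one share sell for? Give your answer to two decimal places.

$17.47

Three-stage DDM. Project D₁…D_6; terminal Gordon value at t=6 with g = 0.0149; discount at r = 0.085.
D_1 = 0.8370
D_2 = 0.9467
D_3 = 1.0462
D_4 = 1.1560
D_5 = 1.2774
D_6 = 1.4115
TV_6 = 1.4325/(0.085−0.0149) = 20.4356
P₀ = Σ Dₜ/(1+r)ᵗ + TV_6/(1+r)^6 = 17.4695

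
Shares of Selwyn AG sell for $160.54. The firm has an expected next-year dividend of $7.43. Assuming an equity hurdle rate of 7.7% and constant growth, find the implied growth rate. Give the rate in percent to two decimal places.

3.07%

From P₀ = D₁/(r − g), the implied growth is g = r − D₁/P₀.
g = 0.077 − 7.43/160.54 = 0.077 − 0.04628 = 0.03072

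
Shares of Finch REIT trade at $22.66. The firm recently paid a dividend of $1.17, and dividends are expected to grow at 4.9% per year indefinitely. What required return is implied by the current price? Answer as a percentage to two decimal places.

10.32%

Rearranging the constant-growth DDM: r = D₁/P₀ + g.
D₁ = 1.17 × (1 + 0.049) = 1.2273.
r = 1.2273 / 22.66 + 0.049 = 0.05416 + 0.049 = 0.10316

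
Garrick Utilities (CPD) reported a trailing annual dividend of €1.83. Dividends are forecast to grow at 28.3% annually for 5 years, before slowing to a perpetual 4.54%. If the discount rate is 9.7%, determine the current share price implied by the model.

Two-stage DDM. Project D₁…D_5 at 0.283, terminal growth 0.0454, discount at r = 0.097.
D_1 = 2.3479
D_2 = 3.0123
D_3 = 3.8648
D_4 = 4.9586
D_5 = 6.3619
Terminal value at t=5: TV = D_6/(r−g) = 6.6507/(0.097−0.0454) = 128.8894
P₀ = 2.3479/(1+0.097)^1 + 3.0123/(1+0.097)^2 + 3.8648/(1+0.097)^3 + 4.9586/(1+0.097)^4 + 6.3619/(1+0.097)^5 + 128.8894/(1+0.097)^5 = 96.1300

€96.13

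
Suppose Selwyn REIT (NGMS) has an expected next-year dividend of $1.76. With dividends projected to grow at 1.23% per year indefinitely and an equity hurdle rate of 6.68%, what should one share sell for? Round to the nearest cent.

Gordon growth model: P₀ = D₁/(r − g), with D₁ = 1.76 given directly.
P₀ = 1.7600 / (0.0668 − 0.0123) = 1.7600 / 0.0545 = 32.2936

$32.29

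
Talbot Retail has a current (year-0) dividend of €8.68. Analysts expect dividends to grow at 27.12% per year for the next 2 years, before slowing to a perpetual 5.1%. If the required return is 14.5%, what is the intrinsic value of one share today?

€139.96

Two-stage DDM. Project D₁…D_2 at 0.2712, terminal growth 0.051, discount at r = 0.145.
D_1 = 11.0340
D_2 = 14.0264
Terminal value at t=2: TV = D_3/(r−g) = 14.7418/(0.145−0.051) = 156.8275
P₀ = 11.0340/(1+0.145)^1 + 14.0264/(1+0.145)^2 + 156.8275/(1+0.145)^2 = 139.9576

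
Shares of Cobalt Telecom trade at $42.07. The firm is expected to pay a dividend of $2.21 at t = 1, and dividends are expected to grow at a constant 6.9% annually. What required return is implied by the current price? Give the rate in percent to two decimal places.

Rearranging the constant-growth DDM: r = D₁/P₀ + g.
r = 2.2100 / 42.07 + 0.069 = 0.05253 + 0.069 = 0.12153

12.15%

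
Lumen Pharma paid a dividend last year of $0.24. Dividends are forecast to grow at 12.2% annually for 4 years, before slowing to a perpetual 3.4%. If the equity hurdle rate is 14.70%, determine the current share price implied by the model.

Two-stage DDM. Project D₁…D_4 at 0.122, terminal growth 0.034, discount at r = 0.147.
D_1 = 0.2693
D_2 = 0.3021
D_3 = 0.3390
D_4 = 0.3803
Terminal value at t=4: TV = D_5/(r−g) = 0.3933/(0.147−0.034) = 3.4804
P₀ = 0.2693/(1+0.147)^1 + 0.3021/(1+0.147)^2 + 0.3390/(1+0.147)^3 + 0.3803/(1+0.147)^4 + 3.4804/(1+0.147)^4 = 2.9196

$2.92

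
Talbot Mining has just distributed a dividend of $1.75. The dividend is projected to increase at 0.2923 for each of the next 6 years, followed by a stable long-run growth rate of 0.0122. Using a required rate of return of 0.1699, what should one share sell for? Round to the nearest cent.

$35.50

Two-stage DDM. Project D₁…D_6 at 0.2923, terminal growth 0.0122, discount at r = 0.1699.
D_1 = 2.2615
D_2 = 2.9226
D_3 = 3.7768
D_4 = 4.8808
D_5 = 6.3075
D_6 = 8.1511
Terminal value at t=6: TV = D_7/(r−g) = 8.2506/(0.1699−0.0122) = 52.3182
P₀ = 2.2615/(1+0.1699)^1 + 2.9226/(1+0.1699)^2 + 3.7768/(1+0.1699)^3 + 4.8808/(1+0.1699)^4 + 6.3075/(1+0.1699)^5 + 8.1511/(1+0.1699)^6 + 52.3182/(1+0.1699)^6 = 35.4962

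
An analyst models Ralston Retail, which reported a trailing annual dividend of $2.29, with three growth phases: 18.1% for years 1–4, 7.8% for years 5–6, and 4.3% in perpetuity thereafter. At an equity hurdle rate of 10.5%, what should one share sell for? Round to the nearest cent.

Three-stage DDM. Project D₁…D_6; terminal Gordon value at t=6 with g = 0.043; discount at r = 0.105.
D_1 = 2.7045
D_2 = 3.1940
D_3 = 3.7721
D_4 = 4.4549
D_5 = 4.8024
D_6 = 5.1769
TV_6 = 5.3995/(0.105−0.043) = 87.0894
P₀ = Σ Dₜ/(1+r)ᵗ + TV_6/(1+r)^6 = 64.4460

$64.45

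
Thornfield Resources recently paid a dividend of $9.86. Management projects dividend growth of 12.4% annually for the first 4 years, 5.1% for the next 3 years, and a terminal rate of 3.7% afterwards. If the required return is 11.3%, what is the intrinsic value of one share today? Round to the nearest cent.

$185.72

Three-stage DDM. Project D₁…D_7; terminal Gordon value at t=7 with g = 0.037; discount at r = 0.113.
D_1 = 11.0826
D_2 = 12.4569
D_3 = 14.0015
D_4 = 15.7377
D_5 = 16.5404
D_6 = 17.3839
D_7 = 18.2705
TV_7 = 18.9465/(0.113−0.037) = 249.2961
P₀ = Σ Dₜ/(1+r)ᵗ + TV_7/(1+r)^7 = 185.7170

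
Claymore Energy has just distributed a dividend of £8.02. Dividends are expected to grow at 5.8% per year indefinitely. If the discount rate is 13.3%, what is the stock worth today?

Gordon growth model: P₀ = D₁/(r − g). D₁ = 8.02 × (1 + 0.058) = 8.4852.
P₀ = 8.4852 / (0.133 − 0.058) = 8.4852 / 0.075 = 113.1355

£113.14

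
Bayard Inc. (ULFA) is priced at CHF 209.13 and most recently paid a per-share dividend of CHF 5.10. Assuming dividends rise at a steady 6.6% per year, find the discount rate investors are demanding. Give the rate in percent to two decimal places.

9.20%

Rearranging the constant-growth DDM: r = D₁/P₀ + g.
D₁ = 5.10 × (1 + 0.066) = 5.4366.
r = 5.4366 / 209.13 + 0.066 = 0.02600 + 0.066 = 0.09200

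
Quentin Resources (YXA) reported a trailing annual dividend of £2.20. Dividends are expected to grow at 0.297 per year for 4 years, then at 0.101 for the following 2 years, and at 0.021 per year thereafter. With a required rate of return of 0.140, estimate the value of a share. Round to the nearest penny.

Three-stage DDM. Project D₁…D_6; terminal Gordon value at t=6 with g = 0.021; discount at r = 0.14.
D_1 = 2.8534
D_2 = 3.7009
D_3 = 4.8000
D_4 = 6.2256
D_5 = 6.8544
D_6 = 7.5467
TV_6 = 7.7052/(0.14−0.021) = 64.7494
P₀ = Σ Dₜ/(1+r)ᵗ + TV_6/(1+r)^6 = 48.7737

£48.77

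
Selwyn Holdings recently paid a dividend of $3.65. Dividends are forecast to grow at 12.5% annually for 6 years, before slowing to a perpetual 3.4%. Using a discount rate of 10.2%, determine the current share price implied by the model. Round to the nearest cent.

Two-stage DDM. Project D₁…D_6 at 0.125, terminal growth 0.034, discount at r = 0.102.
D_1 = 4.1063
D_2 = 4.6195
D_3 = 5.1970
D_4 = 5.8466
D_5 = 6.5774
D_6 = 7.3996
Terminal value at t=6: TV = D_7/(r−g) = 7.6512/(0.102−0.034) = 112.5174
P₀ = 4.1063/(1+0.102)^1 + 4.6195/(1+0.102)^2 + 5.1970/(1+0.102)^3 + 5.8466/(1+0.102)^4 + 6.5774/(1+0.102)^5 + 7.3996/(1+0.102)^6 + 112.5174/(1+0.102)^6 = 86.3812

$86.38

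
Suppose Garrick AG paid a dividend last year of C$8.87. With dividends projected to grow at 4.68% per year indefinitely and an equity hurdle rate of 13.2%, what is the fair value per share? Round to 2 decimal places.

C$108.98

Gordon growth model: P₀ = D₁/(r − g). D₁ = 8.87 × (1 + 0.0468) = 9.2851.
P₀ = 9.2851 / (0.132 − 0.0468) = 9.2851 / 0.0852 = 108.9802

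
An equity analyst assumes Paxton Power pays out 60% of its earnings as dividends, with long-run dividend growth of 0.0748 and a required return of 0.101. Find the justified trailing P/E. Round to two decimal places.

Justified trailing P/E = b(1+g)/(r−g) = 0.60×(1+0.0748)/(0.101−0.0748) = 24.6137

24.61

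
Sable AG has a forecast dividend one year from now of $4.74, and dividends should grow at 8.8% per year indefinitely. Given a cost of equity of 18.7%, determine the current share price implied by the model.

$47.88

Gordon growth model: P₀ = D₁/(r − g), with D₁ = 4.74 given directly.
P₀ = 4.7400 / (0.187 − 0.088) = 4.7400 / 0.099 = 47.8788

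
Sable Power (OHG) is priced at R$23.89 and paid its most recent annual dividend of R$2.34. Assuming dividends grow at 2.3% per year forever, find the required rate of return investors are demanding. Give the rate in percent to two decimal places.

12.32%

Rearranging the constant-growth DDM: r = D₁/P₀ + g.
D₁ = 2.34 × (1 + 0.023) = 2.3938.
r = 2.3938 / 23.89 + 0.023 = 0.10020 + 0.023 = 0.12320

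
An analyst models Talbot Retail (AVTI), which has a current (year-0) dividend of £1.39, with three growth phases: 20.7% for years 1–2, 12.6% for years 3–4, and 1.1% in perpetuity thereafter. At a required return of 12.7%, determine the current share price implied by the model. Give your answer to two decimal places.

Three-stage DDM. Project D₁…D_4; terminal Gordon value at t=4 with g = 0.011; discount at r = 0.127.
D_1 = 1.6777
D_2 = 2.0250
D_3 = 2.2802
D_4 = 2.5675
TV_4 = 2.5957/(0.127−0.011) = 22.3769
P₀ = Σ Dₜ/(1+r)ᵗ + TV_4/(1+r)^4 = 20.1383

£20.14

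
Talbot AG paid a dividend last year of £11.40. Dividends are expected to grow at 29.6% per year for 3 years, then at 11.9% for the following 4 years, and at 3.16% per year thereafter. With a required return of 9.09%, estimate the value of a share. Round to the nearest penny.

£498.39

Three-stage DDM. Project D₁…D_7; terminal Gordon value at t=7 with g = 0.0316; discount at r = 0.0909.
D_1 = 14.7744
D_2 = 19.1476
D_3 = 24.8153
D_4 = 27.7683
D_5 = 31.0728
D_6 = 34.7704
D_7 = 38.9081
TV_7 = 40.1376/(0.0909−0.0316) = 676.8569
P₀ = Σ Dₜ/(1+r)ᵗ + TV_7/(1+r)^7 = 498.3889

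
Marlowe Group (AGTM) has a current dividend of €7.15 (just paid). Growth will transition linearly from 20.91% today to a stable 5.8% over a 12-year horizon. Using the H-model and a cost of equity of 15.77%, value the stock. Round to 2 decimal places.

H-model: P₀ = D₀[(1+g_L) + H(g_S−g_L)]/(r−g_L), with H = 12/2 = 6.
P₀ = 7.15 × [(1+0.058) + 6×(0.2091−0.058)] / (0.1577−0.058)
   = 7.15 × 1.9646 / 0.0997 = 140.8916

€140.89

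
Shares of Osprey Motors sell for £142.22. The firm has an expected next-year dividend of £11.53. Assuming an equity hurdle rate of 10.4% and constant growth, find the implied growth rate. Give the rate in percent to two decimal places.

2.29%

From P₀ = D₁/(r − g), the implied growth is g = r − D₁/P₀.
g = 0.104 − 11.53/142.22 = 0.104 − 0.08107 = 0.02293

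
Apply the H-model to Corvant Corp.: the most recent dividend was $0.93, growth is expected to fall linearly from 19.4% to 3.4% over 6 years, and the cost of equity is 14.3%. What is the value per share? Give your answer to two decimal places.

H-model: P₀ = D₀[(1+g_L) + H(g_S−g_L)]/(r−g_L), with H = 6/2 = 3.
P₀ = 0.93 × [(1+0.034) + 3×(0.194−0.034)] / (0.143−0.034)
   = 0.93 × 1.5140 / 0.109 = 12.9176

$12.92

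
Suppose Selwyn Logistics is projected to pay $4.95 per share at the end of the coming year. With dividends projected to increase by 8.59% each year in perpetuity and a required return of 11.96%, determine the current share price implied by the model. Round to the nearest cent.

$146.88

Gordon growth model: P₀ = D₁/(r − g), with D₁ = 4.95 given directly.
P₀ = 4.9500 / (0.1196 − 0.0859) = 4.9500 / 0.0337 = 146.8843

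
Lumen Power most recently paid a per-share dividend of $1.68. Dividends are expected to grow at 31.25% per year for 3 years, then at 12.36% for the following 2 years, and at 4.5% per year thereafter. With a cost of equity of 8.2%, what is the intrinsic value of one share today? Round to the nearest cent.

$105.19

Three-stage DDM. Project D₁…D_5; terminal Gordon value at t=5 with g = 0.045; discount at r = 0.082.
D_1 = 2.2050
D_2 = 2.8941
D_3 = 3.7985
D_4 = 4.2679
D_5 = 4.7955
TV_5 = 5.0113/(0.082−0.045) = 135.4395
P₀ = Σ Dₜ/(1+r)ᵗ + TV_5/(1+r)^5 = 105.1852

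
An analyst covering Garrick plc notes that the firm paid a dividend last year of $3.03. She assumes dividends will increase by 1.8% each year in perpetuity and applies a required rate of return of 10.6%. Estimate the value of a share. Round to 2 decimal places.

$35.05

Gordon growth model: P₀ = D₁/(r − g). D₁ = 3.03 × (1 + 0.018) = 3.0845.
P₀ = 3.0845 / (0.106 − 0.018) = 3.0845 / 0.088 = 35.0516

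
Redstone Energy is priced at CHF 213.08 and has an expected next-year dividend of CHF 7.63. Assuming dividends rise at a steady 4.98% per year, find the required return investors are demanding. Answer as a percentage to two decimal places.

Rearranging the constant-growth DDM: r = D₁/P₀ + g.
r = 7.6300 / 213.08 + 0.0498 = 0.03581 + 0.0498 = 0.08561

8.56%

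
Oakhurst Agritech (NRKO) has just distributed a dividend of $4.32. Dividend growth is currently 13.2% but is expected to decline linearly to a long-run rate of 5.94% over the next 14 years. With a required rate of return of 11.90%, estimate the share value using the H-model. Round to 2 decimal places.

H-model: P₀ = D₀[(1+g_L) + H(g_S−g_L)]/(r−g_L), with H = 14/2 = 7.
P₀ = 4.32 × [(1+0.0594) + 7×(0.132−0.0594)] / (0.119−0.0594)
   = 4.32 × 1.5676 / 0.0596 = 113.6247

$113.62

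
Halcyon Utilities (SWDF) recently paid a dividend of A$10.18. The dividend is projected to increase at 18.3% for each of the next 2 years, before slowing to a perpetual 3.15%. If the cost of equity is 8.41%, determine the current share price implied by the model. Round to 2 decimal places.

Two-stage DDM. Project D₁…D_2 at 0.183, terminal growth 0.0315, discount at r = 0.0841.
D_1 = 12.0429
D_2 = 14.2468
Terminal value at t=2: TV = D_3/(r−g) = 14.6956/(0.0841−0.0315) = 279.3835
P₀ = 12.0429/(1+0.0841)^1 + 14.2468/(1+0.0841)^2 + 279.3835/(1+0.0841)^2 = 260.9488

A$260.95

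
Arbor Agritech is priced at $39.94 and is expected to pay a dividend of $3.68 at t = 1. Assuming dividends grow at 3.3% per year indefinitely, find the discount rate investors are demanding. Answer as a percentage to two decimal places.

12.51%

Rearranging the constant-growth DDM: r = D₁/P₀ + g.
r = 3.6800 / 39.94 + 0.033 = 0.09214 + 0.033 = 0.12514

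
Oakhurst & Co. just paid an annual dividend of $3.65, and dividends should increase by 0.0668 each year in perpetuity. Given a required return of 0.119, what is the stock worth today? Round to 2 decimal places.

$74.59

Gordon growth model: P₀ = D₁/(r − g). D₁ = 3.65 × (1 + 0.0668) = 3.8938.
P₀ = 3.8938 / (0.119 − 0.0668) = 3.8938 / 0.0522 = 74.5943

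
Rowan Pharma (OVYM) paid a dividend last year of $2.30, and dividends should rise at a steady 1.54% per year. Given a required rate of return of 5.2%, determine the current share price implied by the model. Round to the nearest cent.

$63.81

Gordon growth model: P₀ = D₁/(r − g). D₁ = 2.30 × (1 + 0.0154) = 2.3354.
P₀ = 2.3354 / (0.052 − 0.0154) = 2.3354 / 0.0366 = 63.8093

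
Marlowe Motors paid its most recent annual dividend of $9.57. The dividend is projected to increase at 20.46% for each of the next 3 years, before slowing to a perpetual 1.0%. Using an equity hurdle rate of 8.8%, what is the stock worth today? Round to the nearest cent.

Two-stage DDM. Project D₁…D_3 at 0.2046, terminal growth 0.01, discount at r = 0.088.
D_1 = 11.5280
D_2 = 13.8867
D_3 = 16.7279
Terminal value at t=3: TV = D_4/(r−g) = 16.8951/(0.088−0.01) = 216.6044
P₀ = 11.5280/(1+0.088)^1 + 13.8867/(1+0.088)^2 + 16.7279/(1+0.088)^3 + 216.6044/(1+0.088)^3 = 203.4975

$203.50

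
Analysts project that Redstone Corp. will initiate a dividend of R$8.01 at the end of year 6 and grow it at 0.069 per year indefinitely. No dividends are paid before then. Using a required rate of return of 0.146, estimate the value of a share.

R$52.63

Deferred-dividend DDM. At t=5 the remaining stream is a growing perpetuity with first payment D_6 = 8.01.
V_5 = D_6/(r−g) = 8.01/(0.146−0.069) = 104.0260
P₀ = V_5/(1+r)^5 = 104.0260/(1+0.146)^5 = 52.6282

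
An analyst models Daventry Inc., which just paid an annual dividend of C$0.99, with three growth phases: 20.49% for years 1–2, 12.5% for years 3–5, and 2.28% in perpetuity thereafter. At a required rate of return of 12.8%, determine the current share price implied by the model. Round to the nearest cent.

C$16.45

Three-stage DDM. Project D₁…D_5; terminal Gordon value at t=5 with g = 0.0228; discount at r = 0.128.
D_1 = 1.1929
D_2 = 1.4373
D_3 = 1.6169
D_4 = 1.8190
D_5 = 2.0464
TV_5 = 2.0931/(0.128−0.0228) = 19.8962
P₀ = Σ Dₜ/(1+r)ᵗ + TV_5/(1+r)^5 = 16.4528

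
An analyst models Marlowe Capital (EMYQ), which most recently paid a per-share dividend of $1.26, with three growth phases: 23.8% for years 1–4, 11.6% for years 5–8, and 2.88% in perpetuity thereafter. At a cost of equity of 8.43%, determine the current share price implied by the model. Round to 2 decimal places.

$60.85

Three-stage DDM. Project D₁…D_8; terminal Gordon value at t=8 with g = 0.0288; discount at r = 0.0843.
D_1 = 1.5599
D_2 = 1.9311
D_3 = 2.3907
D_4 = 2.9597
D_5 = 3.3031
D_6 = 3.6862
D_7 = 4.1138
D_8 = 4.5910
TV_8 = 4.7232/(0.0843−0.0288) = 85.1036
P₀ = Σ Dₜ/(1+r)ᵗ + TV_8/(1+r)^8 = 60.8472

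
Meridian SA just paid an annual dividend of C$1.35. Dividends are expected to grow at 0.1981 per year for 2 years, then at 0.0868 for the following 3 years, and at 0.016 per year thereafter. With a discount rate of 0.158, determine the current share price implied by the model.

Three-stage DDM. Project D₁…D_5; terminal Gordon value at t=5 with g = 0.016; discount at r = 0.158.
D_1 = 1.6174
D_2 = 1.9378
D_3 = 2.1061
D_4 = 2.2889
D_5 = 2.4875
TV_5 = 2.5273/(0.158−0.016) = 17.7981
P₀ = Σ Dₜ/(1+r)ᵗ + TV_5/(1+r)^5 = 15.2130

C$15.21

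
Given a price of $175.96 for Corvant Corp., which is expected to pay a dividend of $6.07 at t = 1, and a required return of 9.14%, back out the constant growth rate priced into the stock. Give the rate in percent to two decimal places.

5.69%

From P₀ = D₁/(r − g), the implied growth is g = r − D₁/P₀.
g = 0.0914 − 6.07/175.96 = 0.0914 − 0.03450 = 0.05690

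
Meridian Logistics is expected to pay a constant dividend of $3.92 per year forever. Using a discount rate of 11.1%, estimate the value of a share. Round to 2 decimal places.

$35.32

Zero-growth DDM (perpetuity): P₀ = D/r = 3.92 / 0.111 = 35.3153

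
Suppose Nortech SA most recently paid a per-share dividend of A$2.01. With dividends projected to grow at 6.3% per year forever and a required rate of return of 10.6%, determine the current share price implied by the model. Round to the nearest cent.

A$49.69

Gordon growth model: P₀ = D₁/(r − g). D₁ = 2.01 × (1 + 0.063) = 2.1366.
P₀ = 2.1366 / (0.106 − 0.063) = 2.1366 / 0.043 = 49.6891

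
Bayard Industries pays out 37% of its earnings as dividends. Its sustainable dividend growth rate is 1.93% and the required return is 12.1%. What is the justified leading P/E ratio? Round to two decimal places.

Justified leading P/E = b/(r−g) = 0.37/(0.121−0.0193) = 3.6382

3.64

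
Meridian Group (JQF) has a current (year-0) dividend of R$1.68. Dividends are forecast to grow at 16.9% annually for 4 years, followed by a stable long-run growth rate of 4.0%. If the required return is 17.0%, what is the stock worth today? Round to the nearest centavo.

Two-stage DDM. Project D₁…D_4 at 0.169, terminal growth 0.04, discount at r = 0.17.
D_1 = 1.9639
D_2 = 2.2958
D_3 = 2.6838
D_4 = 3.1374
Terminal value at t=4: TV = D_5/(r−g) = 3.2629/(0.17−0.04) = 25.0991
P₀ = 1.9639/(1+0.17)^1 + 2.2958/(1+0.17)^2 + 2.6838/(1+0.17)^3 + 3.1374/(1+0.17)^4 + 25.0991/(1+0.17)^4 = 20.0998

R$20.10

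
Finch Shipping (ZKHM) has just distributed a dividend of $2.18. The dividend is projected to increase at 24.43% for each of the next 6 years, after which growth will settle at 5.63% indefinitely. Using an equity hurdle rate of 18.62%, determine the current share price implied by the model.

Two-stage DDM. Project D₁…D_6 at 0.2443, terminal growth 0.0563, discount at r = 0.1862.
D_1 = 2.7126
D_2 = 3.3753
D_3 = 4.1998
D_4 = 5.2258
D_5 = 6.5025
D_6 = 8.0911
Terminal value at t=6: TV = D_7/(r−g) = 8.5466/(0.1862−0.0563) = 65.7938
P₀ = 2.7126/(1+0.1862)^1 + 3.3753/(1+0.1862)^2 + 4.1998/(1+0.1862)^3 + 5.2258/(1+0.1862)^4 + 6.5025/(1+0.1862)^5 + 8.0911/(1+0.1862)^6 + 65.7938/(1+0.1862)^6 = 39.1323

$39.13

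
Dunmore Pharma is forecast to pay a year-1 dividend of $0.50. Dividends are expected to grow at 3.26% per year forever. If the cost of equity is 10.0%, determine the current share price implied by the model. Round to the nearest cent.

Gordon growth model: P₀ = D₁/(r − g), with D₁ = 0.50 given directly.
P₀ = 0.5000 / (0.1 − 0.0326) = 0.5000 / 0.0674 = 7.4184

$7.42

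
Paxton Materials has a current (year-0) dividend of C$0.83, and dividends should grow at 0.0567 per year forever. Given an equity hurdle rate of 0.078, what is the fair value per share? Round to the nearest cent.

C$41.18

Gordon growth model: P₀ = D₁/(r − g). D₁ = 0.83 × (1 + 0.0567) = 0.8771.
P₀ = 0.8771 / (0.078 − 0.0567) = 0.8771 / 0.0213 = 41.1766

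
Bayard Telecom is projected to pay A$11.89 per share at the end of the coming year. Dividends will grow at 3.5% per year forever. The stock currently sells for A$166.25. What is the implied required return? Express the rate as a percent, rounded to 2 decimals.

10.65%

Rearranging the constant-growth DDM: r = D₁/P₀ + g.
r = 11.8900 / 166.25 + 0.035 = 0.07152 + 0.035 = 0.10652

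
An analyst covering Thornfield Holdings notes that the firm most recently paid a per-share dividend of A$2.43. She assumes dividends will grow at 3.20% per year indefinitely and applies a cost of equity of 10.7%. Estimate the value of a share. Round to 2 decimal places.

Gordon growth model: P₀ = D₁/(r − g). D₁ = 2.43 × (1 + 0.032) = 2.5078.
P₀ = 2.5078 / (0.107 − 0.032) = 2.5078 / 0.075 = 33.4368

A$33.44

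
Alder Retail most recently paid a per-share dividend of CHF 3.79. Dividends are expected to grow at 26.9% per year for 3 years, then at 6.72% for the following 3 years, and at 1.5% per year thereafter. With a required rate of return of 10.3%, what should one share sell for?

Three-stage DDM. Project D₁…D_6; terminal Gordon value at t=6 with g = 0.015; discount at r = 0.103.
D_1 = 4.8095
D_2 = 6.1033
D_3 = 7.7450
D_4 = 8.2655
D_5 = 8.8210
D_6 = 9.4137
TV_6 = 9.5549/(0.103−0.015) = 108.5788
P₀ = Σ Dₜ/(1+r)ᵗ + TV_6/(1+r)^6 = 91.6601

CHF 91.66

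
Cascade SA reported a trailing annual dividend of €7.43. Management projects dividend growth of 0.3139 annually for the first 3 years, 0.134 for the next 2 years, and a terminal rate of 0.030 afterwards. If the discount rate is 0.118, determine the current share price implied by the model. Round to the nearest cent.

€200.92

Three-stage DDM. Project D₁…D_5; terminal Gordon value at t=5 with g = 0.03; discount at r = 0.118.
D_1 = 9.7623
D_2 = 12.8267
D_3 = 16.8529
D_4 = 19.1112
D_5 = 21.6721
TV_5 = 22.3223/(0.118−0.03) = 253.6626
P₀ = Σ Dₜ/(1+r)ᵗ + TV_5/(1+r)^5 = 200.9214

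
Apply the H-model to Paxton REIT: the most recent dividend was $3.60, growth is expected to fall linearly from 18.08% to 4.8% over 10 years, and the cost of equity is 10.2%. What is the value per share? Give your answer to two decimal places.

$114.13

H-model: P₀ = D₀[(1+g_L) + H(g_S−g_L)]/(r−g_L), with H = 10/2 = 5.
P₀ = 3.60 × [(1+0.048) + 5×(0.1808−0.048)] / (0.102−0.048)
   = 3.60 × 1.7120 / 0.054 = 114.1333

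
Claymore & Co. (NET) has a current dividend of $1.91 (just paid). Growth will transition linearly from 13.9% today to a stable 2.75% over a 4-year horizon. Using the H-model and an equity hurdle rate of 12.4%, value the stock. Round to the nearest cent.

H-model: P₀ = D₀[(1+g_L) + H(g_S−g_L)]/(r−g_L), with H = 4/2 = 2.
P₀ = 1.91 × [(1+0.0275) + 2×(0.139−0.0275)] / (0.124−0.0275)
   = 1.91 × 1.2505 / 0.0965 = 24.7508

$24.75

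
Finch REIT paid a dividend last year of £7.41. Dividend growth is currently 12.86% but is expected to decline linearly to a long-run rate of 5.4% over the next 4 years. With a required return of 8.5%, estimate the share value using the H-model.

H-model: P₀ = D₀[(1+g_L) + H(g_S−g_L)]/(r−g_L), with H = 4/2 = 2.
P₀ = 7.41 × [(1+0.054) + 2×(0.1286−0.054)] / (0.085−0.054)
   = 7.41 × 1.2032 / 0.031 = 287.6036

£287.60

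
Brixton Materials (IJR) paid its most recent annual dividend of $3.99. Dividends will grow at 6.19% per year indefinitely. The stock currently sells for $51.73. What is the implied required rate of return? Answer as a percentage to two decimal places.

14.38%

Rearranging the constant-growth DDM: r = D₁/P₀ + g.
D₁ = 3.99 × (1 + 0.0619) = 4.2370.
r = 4.2370 / 51.73 + 0.0619 = 0.08191 + 0.0619 = 0.14381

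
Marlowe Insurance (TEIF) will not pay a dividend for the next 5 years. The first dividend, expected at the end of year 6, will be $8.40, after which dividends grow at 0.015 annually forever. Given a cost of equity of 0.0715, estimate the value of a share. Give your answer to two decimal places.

$105.26

Deferred-dividend DDM. At t=5 the remaining stream is a growing perpetuity with first payment D_6 = 8.40.
V_5 = D_6/(r−g) = 8.40/(0.0715−0.015) = 148.6726
P₀ = V_5/(1+r)^5 = 148.6726/(1+0.0715)^5 = 105.2616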